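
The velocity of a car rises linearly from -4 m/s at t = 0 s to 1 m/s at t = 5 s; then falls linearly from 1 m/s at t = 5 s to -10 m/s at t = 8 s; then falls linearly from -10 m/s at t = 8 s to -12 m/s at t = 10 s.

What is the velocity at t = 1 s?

-3 m/s

On 0–5 s the graph is linear from -4 to 1 m/s: v(1) = -4 + (1 − -4)·(1 − 0)/(5 − 0) = -3 m/s.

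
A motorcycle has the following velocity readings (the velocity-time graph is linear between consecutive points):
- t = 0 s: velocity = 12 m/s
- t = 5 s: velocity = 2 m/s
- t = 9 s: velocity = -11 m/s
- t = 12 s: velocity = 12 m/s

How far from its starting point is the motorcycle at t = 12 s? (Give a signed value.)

Displacement is the signed area under the v-t curve.
0–5 s: ½(12 + 2)(5) = 35 m
5–9 s: ½(2 + -11)(4) = -18 m
9–12 s: ½(-11 + 12)(3) = 1.5 m
Net displacement = 18.5 m

18.5 m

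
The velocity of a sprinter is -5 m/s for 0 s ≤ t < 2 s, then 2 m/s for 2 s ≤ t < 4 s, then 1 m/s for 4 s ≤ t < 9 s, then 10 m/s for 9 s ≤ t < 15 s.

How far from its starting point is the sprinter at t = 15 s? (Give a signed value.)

Net displacement equals the area under the velocity-time graph (areas below the axis count negative).
0–2 s: -5 × 2 = -10 m
2–4 s: 2 × 2 = 4 m
4–9 s: 1 × 5 = 5 m
9–15 s: 10 × 6 = 60 m
Net displacement = 59 m

59 m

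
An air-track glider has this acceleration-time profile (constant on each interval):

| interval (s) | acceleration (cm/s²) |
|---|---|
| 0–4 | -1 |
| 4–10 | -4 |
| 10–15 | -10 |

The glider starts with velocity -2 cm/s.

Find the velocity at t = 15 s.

Δv equals the area under the a-t graph; then v = v₀ + Δv.
0–4 s: -1 × 4 = -4 cm/s
4–10 s: -4 × 6 = -24 cm/s
10–15 s: -10 × 5 = -50 cm/s
Δv = -78 cm/s, so v(15) = -2 + (-78) = -80 cm/s.

-80 cm/s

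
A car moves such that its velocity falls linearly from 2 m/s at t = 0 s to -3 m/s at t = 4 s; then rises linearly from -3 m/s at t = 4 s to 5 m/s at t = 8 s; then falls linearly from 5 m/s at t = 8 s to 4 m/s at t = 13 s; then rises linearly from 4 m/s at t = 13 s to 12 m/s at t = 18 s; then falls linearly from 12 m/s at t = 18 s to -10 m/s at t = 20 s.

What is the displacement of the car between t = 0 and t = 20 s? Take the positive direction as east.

Net displacement equals the area under the velocity-time graph (areas below the axis count negative).
0–4 s: ½(2 + -3)(4) = -2 m
4–8 s: ½(-3 + 5)(4) = 4 m
8–13 s: ½(5 + 4)(5) = 22.5 m
13–18 s: ½(4 + 12)(5) = 40 m
18–20 s: ½(12 + -10)(2) = 2 m
Net displacement = 66.5 m

66.5 m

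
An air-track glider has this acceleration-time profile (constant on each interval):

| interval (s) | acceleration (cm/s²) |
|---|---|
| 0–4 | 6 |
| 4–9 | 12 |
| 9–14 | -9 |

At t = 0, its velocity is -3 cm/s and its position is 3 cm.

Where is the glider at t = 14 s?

On each constant-a segment, Δv = aΔt and Δx = v₀Δt + ½aΔt²; chain segment to segment.
0–4 s: v starts -3 cm/s; Δx = -3·4 + ½·6·4² = 36 cm; v ends 21 cm/s.
4–9 s: v starts 21 cm/s; Δx = 21·5 + ½·12·5² = 255 cm; v ends 81 cm/s.
9–14 s: v starts 81 cm/s; Δx = 81·5 + ½·-9·5² = 292.5 cm; v ends 36 cm/s.
x(14) = 3 + Σ Δx = 586.5 cm.

586.5 cm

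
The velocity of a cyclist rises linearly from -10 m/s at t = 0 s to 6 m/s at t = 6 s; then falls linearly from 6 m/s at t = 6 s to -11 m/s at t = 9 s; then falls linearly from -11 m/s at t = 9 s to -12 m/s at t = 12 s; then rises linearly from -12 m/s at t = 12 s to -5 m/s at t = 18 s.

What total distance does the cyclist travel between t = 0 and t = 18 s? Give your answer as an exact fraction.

4245/34 m

Total distance travelled is ∫|v| dt — sum the magnitudes of each area piece.
0–6 s: v = 0 at t = 3.75 s; triangle areas 18.75 + 6.75 = 25.5 m
6–9 s: v = 0 at t = 120/17 s; triangle areas 54/17 + 363/34 = 471/34 m
9–12 s: |½(-11 + -12)(3)| = 34.5 m
12–18 s: |½(-12 + -5)(6)| = 51 m
Total distance = 4245/34 m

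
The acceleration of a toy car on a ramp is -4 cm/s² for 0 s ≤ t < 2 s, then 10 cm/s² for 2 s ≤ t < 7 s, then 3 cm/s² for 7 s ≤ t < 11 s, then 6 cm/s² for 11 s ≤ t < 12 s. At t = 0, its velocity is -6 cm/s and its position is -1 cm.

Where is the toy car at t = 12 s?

253 cm

On each constant-a segment, Δv = aΔt and Δx = v₀Δt + ½aΔt²; chain segment to segment.
0–2 s: v starts -6 cm/s; Δx = -6·2 + ½·-4·2² = -20 cm; v ends -14 cm/s.
2–7 s: v starts -14 cm/s; Δx = -14·5 + ½·10·5² = 55 cm; v ends 36 cm/s.
7–11 s: v starts 36 cm/s; Δx = 36·4 + ½·3·4² = 168 cm; v ends 48 cm/s.
11–12 s: v starts 48 cm/s; Δx = 48·1 + ½·6·1² = 51 cm; v ends 54 cm/s.
x(12) = -1 + Σ Δx = 253 cm.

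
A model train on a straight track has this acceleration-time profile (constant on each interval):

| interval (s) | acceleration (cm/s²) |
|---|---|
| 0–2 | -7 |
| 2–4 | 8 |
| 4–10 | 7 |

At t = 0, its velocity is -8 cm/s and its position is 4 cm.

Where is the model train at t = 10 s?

36 cm

On each constant-a segment, Δv = aΔt and Δx = v₀Δt + ½aΔt²; chain segment to segment.
0–2 s: v starts -8 cm/s; Δx = -8·2 + ½·-7·2² = -30 cm; v ends -22 cm/s.
2–4 s: v starts -22 cm/s; Δx = -22·2 + ½·8·2² = -28 cm; v ends -6 cm/s.
4–10 s: v starts -6 cm/s; Δx = -6·6 + ½·7·6² = 90 cm; v ends 36 cm/s.
x(10) = 4 + Σ Δx = 36 cm.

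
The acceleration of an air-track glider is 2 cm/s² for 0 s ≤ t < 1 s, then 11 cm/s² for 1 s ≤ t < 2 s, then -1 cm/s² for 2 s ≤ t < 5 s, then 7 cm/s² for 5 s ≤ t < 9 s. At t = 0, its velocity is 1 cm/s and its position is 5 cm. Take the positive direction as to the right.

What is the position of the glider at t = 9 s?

153 cm

On each constant-a segment, Δv = aΔt and Δx = v₀Δt + ½aΔt²; chain segment to segment.
0–1 s: v starts 1 cm/s; Δx = 1·1 + ½·2·1² = 2 cm; v ends 3 cm/s.
1–2 s: v starts 3 cm/s; Δx = 3·1 + ½·11·1² = 8.5 cm; v ends 14 cm/s.
2–5 s: v starts 14 cm/s; Δx = 14·3 + ½·-1·3² = 37.5 cm; v ends 11 cm/s.
5–9 s: v starts 11 cm/s; Δx = 11·4 + ½·7·4² = 100 cm; v ends 39 cm/s.
x(9) = 5 + Σ Δx = 153 cm.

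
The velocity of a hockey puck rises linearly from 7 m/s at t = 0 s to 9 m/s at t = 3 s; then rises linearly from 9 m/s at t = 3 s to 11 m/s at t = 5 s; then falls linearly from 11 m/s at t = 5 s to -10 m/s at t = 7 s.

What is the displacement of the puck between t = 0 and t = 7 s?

Net displacement equals the area under the velocity-time graph (areas below the axis count negative).
0–3 s: ½(7 + 9)(3) = 24 m
3–5 s: ½(9 + 11)(2) = 20 m
5–7 s: ½(11 + -10)(2) = 1 m
Net displacement = 45 m

45 m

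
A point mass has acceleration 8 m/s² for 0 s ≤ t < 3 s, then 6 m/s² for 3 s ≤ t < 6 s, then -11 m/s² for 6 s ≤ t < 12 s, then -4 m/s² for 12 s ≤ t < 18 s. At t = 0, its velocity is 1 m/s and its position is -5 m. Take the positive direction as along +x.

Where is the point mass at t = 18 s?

On each constant-a segment, Δv = aΔt and Δx = v₀Δt + ½aΔt²; chain segment to segment.
0–3 s: v starts 1 m/s; Δx = 1·3 + ½·8·3² = 39 m; v ends 25 m/s.
3–6 s: v starts 25 m/s; Δx = 25·3 + ½·6·3² = 102 m; v ends 43 m/s.
6–12 s: v starts 43 m/s; Δx = 43·6 + ½·-11·6² = 60 m; v ends -23 m/s.
12–18 s: v starts -23 m/s; Δx = -23·6 + ½·-4·6² = -210 m; v ends -47 m/s.
x(18) = -5 + Σ Δx = -14 m.

-14 m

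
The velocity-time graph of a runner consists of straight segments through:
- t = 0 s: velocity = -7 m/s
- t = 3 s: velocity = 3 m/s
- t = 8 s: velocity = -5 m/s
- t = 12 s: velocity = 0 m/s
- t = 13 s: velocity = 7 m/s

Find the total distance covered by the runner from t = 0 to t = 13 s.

32.825 m

Total distance travelled is ∫|v| dt — sum the magnitudes of each area piece.
0–3 s: v = 0 at t = 2.1 s; triangle areas 7.35 + 1.35 = 8.7 m
3–8 s: v = 0 at t = 4.875 s; triangle areas 2.8125 + 7.8125 = 10.625 m
8–12 s: |½(-5 + 0)(4)| = 10 m
12–13 s: |½(0 + 7)(1)| = 3.5 m
Total distance = 32.825 m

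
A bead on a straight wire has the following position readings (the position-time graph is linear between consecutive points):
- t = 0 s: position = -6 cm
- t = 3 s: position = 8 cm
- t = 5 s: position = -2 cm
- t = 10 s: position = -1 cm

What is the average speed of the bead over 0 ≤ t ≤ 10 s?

2.5 cm/s

Average speed = (total path length)/(elapsed time); on a piecewise-linear x-t graph the path length is Σ|Δx|.
0–3 s: |Δx| = |8 − -6| = 14 cm
3–5 s: |Δx| = |-2 − 8| = 10 cm
5–10 s: |Δx| = |-1 − -2| = 1 cm
Total path = 25 cm; average speed = 25/10 = 2.5 cm/s.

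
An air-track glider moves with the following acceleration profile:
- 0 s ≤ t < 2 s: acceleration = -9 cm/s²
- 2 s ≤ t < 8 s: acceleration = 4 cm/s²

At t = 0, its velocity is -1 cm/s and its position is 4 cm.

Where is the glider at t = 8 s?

On each constant-a segment, Δv = aΔt and Δx = v₀Δt + ½aΔt²; chain segment to segment.
0–2 s: v starts -1 cm/s; Δx = -1·2 + ½·-9·2² = -20 cm; v ends -19 cm/s.
2–8 s: v starts -19 cm/s; Δx = -19·6 + ½·4·6² = -42 cm; v ends 5 cm/s.
x(8) = 4 + Σ Δx = -58 cm.

-58 cm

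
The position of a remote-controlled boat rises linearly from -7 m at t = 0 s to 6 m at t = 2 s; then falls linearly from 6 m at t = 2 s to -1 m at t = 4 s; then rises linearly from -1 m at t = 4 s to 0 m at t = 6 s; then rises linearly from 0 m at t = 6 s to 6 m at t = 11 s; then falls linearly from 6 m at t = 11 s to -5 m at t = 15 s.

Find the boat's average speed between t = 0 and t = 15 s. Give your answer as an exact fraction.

Average speed = (total path length)/(elapsed time); on a piecewise-linear x-t graph the path length is Σ|Δx|.
0–2 s: |Δx| = |6 − -7| = 13 m
2–4 s: |Δx| = |-1 − 6| = 7 m
4–6 s: |Δx| = |0 − -1| = 1 m
6–11 s: |Δx| = |6 − 0| = 6 m
11–15 s: |Δx| = |-5 − 6| = 11 m
Total path = 38 m; average speed = 38/15 = 38/15 m/s.

38/15 m/s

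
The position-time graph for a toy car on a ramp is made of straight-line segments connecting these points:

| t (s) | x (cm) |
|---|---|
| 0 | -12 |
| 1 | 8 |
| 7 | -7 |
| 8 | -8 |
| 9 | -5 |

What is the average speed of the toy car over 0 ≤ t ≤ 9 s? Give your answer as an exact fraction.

Average speed = (total path length)/(elapsed time); on a piecewise-linear x-t graph the path length is Σ|Δx|.
0–1 s: |Δx| = |8 − -12| = 20 cm
1–7 s: |Δx| = |-7 − 8| = 15 cm
7–8 s: |Δx| = |-8 − -7| = 1 cm
8–9 s: |Δx| = |-5 − -8| = 3 cm
Total path = 39 cm; average speed = 39/9 = 13/3 cm/s.

13/3 cm/s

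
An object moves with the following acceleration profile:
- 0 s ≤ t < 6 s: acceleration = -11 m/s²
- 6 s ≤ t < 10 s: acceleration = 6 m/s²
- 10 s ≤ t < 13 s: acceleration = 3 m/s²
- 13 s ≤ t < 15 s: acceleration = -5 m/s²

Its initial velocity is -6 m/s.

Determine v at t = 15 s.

Δv equals the area under the a-t graph; then v = v₀ + Δv.
0–6 s: -11 × 6 = -66 m/s
6–10 s: 6 × 4 = 24 m/s
10–13 s: 3 × 3 = 9 m/s
13–15 s: -5 × 2 = -10 m/s
Δv = -43 m/s, so v(15) = -6 + (-43) = -49 m/s.

-49 m/s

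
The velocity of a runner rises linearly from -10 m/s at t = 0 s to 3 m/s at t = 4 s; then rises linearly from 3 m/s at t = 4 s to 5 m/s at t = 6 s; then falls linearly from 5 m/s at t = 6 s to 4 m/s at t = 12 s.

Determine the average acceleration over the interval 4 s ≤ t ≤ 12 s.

Average acceleration = Δv/Δt = (4 − 3)/(12 − 4) = 0.125 m/s².

0.125 m/s²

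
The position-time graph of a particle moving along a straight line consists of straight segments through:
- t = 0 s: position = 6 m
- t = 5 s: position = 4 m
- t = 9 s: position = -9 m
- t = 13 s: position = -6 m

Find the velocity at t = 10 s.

Velocity is the slope of the x-t graph on 9–13 s: (-6 − -9)/(13 − 9) = 0.75 m/s.

0.75 m/s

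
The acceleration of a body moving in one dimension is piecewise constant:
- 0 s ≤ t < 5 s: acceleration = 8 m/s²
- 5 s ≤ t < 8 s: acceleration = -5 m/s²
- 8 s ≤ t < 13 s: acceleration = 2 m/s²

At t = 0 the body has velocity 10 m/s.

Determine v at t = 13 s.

45 m/s

Δv equals the area under the a-t graph; then v = v₀ + Δv.
0–5 s: 8 × 5 = 40 m/s
5–8 s: -5 × 3 = -15 m/s
8–13 s: 2 × 5 = 10 m/s
Δv = 35 m/s, so v(13) = 10 + (35) = 45 m/s.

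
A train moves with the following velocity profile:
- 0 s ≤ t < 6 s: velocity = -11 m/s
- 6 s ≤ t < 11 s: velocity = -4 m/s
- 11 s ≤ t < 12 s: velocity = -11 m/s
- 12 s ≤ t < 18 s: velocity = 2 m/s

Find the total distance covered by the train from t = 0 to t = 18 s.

109 m

Distance (not displacement) is the total path length: add the absolute areas under v-t.
0–6 s: |-11| × 6 = 66 m
6–11 s: |-4| × 5 = 20 m
11–12 s: |-11| × 1 = 11 m
12–18 s: |2| × 6 = 12 m
Total distance = 109 m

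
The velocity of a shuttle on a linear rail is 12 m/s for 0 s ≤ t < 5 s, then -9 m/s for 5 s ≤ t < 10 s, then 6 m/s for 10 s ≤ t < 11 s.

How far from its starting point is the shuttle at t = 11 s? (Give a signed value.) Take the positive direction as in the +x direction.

Net displacement equals the area under the velocity-time graph (areas below the axis count negative).
0–5 s: 12 × 5 = 60 m
5–10 s: -9 × 5 = -45 m
10–11 s: 6 × 1 = 6 m
Net displacement = 21 m

21 m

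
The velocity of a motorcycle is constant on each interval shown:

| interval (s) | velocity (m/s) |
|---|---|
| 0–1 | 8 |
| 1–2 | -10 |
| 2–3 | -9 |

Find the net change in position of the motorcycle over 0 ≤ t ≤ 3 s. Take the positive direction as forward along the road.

Displacement is the signed area under the v-t curve.
0–1 s: 8 × 1 = 8 m
1–2 s: -10 × 1 = -10 m
2–3 s: -9 × 1 = -9 m
Net displacement = -11 m

-11 m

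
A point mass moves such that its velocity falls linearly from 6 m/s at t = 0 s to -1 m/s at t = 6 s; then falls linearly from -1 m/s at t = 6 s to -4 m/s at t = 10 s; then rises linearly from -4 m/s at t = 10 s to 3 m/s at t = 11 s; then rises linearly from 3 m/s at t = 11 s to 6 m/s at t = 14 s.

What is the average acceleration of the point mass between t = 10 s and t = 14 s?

2.5 m/s²

Average acceleration = Δv/Δt = (6 − -4)/(14 − 10) = 2.5 m/s².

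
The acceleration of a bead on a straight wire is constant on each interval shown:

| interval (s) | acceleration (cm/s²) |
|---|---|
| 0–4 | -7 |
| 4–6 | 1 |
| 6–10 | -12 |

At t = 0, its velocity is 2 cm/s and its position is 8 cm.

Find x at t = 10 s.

On each constant-a segment, Δv = aΔt and Δx = v₀Δt + ½aΔt²; chain segment to segment.
0–4 s: v starts 2 cm/s; Δx = 2·4 + ½·-7·4² = -48 cm; v ends -26 cm/s.
4–6 s: v starts -26 cm/s; Δx = -26·2 + ½·1·2² = -50 cm; v ends -24 cm/s.
6–10 s: v starts -24 cm/s; Δx = -24·4 + ½·-12·4² = -192 cm; v ends -72 cm/s.
x(10) = 8 + Σ Δx = -282 cm.

-282 cm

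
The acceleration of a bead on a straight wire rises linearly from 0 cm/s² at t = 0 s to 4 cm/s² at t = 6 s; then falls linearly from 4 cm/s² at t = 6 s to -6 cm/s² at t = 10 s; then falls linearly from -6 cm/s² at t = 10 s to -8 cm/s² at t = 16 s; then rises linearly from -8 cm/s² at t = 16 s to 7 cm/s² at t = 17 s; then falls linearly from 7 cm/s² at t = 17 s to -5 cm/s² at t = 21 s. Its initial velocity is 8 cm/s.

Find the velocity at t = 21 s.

Δv equals the area under the a-t graph; then v = v₀ + Δv.
0–6 s: ½(0 + 4)(6) = 12 cm/s
6–10 s: ½(4 + -6)(4) = -4 cm/s
10–16 s: ½(-6 + -8)(6) = -42 cm/s
16–17 s: ½(-8 + 7)(1) = -0.5 cm/s
17–21 s: ½(7 + -5)(4) = 4 cm/s
Δv = -30.5 cm/s, so v(21) = 8 + (-30.5) = -22.5 cm/s.

-22.5 cm/s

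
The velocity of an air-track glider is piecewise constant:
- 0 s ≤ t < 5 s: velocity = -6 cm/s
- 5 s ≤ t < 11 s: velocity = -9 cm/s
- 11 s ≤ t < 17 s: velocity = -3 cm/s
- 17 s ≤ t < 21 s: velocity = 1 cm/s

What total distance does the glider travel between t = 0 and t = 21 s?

106 cm

Total distance travelled is ∫|v| dt — sum the magnitudes of each area piece.
0–5 s: |-6| × 5 = 30 cm
5–11 s: |-9| × 6 = 54 cm
11–17 s: |-3| × 6 = 18 cm
17–21 s: |1| × 4 = 4 cm
Total distance = 106 cm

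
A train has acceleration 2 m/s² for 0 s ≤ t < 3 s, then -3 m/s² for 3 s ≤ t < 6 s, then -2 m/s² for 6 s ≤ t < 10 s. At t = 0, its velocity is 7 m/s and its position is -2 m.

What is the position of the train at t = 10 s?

53.5 m

On each constant-a segment, Δv = aΔt and Δx = v₀Δt + ½aΔt²; chain segment to segment.
0–3 s: v starts 7 m/s; Δx = 7·3 + ½·2·3² = 30 m; v ends 13 m/s.
3–6 s: v starts 13 m/s; Δx = 13·3 + ½·-3·3² = 25.5 m; v ends 4 m/s.
6–10 s: v starts 4 m/s; Δx = 4·4 + ½·-2·4² = 0 m; v ends -4 m/s.
x(10) = -2 + Σ Δx = 53.5 m.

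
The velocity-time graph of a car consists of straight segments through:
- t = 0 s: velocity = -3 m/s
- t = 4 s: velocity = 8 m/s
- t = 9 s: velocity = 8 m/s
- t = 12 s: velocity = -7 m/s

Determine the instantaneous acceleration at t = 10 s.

-5 m/s²

Acceleration is the slope of the v-t graph on 9–12 s: (-7 − 8)/(12 − 9) = -5 m/s².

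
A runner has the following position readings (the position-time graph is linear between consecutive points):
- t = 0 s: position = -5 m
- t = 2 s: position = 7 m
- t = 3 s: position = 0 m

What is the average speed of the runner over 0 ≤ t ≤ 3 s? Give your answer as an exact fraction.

19/3 m/s

Average speed = (total path length)/(elapsed time); on a piecewise-linear x-t graph the path length is Σ|Δx|.
0–2 s: |Δx| = |7 − -5| = 12 m
2–3 s: |Δx| = |0 − 7| = 7 m
Total path = 19 m; average speed = 19/3 = 19/3 m/s.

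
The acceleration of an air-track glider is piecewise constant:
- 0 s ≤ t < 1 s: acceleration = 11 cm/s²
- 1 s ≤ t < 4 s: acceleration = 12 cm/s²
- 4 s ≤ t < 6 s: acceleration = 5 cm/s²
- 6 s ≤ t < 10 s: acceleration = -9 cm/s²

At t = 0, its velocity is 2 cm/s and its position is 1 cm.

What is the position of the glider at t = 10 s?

373.5 cm

On each constant-a segment, Δv = aΔt and Δx = v₀Δt + ½aΔt²; chain segment to segment.
0–1 s: v starts 2 cm/s; Δx = 2·1 + ½·11·1² = 7.5 cm; v ends 13 cm/s.
1–4 s: v starts 13 cm/s; Δx = 13·3 + ½·12·3² = 93 cm; v ends 49 cm/s.
4–6 s: v starts 49 cm/s; Δx = 49·2 + ½·5·2² = 108 cm; v ends 59 cm/s.
6–10 s: v starts 59 cm/s; Δx = 59·4 + ½·-9·4² = 164 cm; v ends 23 cm/s.
x(10) = 1 + Σ Δx = 373.5 cm.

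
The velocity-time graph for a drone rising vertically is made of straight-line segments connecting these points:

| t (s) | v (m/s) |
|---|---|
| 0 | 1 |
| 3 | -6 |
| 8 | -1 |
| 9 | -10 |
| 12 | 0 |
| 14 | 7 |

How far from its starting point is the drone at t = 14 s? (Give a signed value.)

-38.5 m

Displacement is the signed area under the v-t curve.
0–3 s: ½(1 + -6)(3) = -7.5 m
3–8 s: ½(-6 + -1)(5) = -17.5 m
8–9 s: ½(-1 + -10)(1) = -5.5 m
9–12 s: ½(-10 + 0)(3) = -15 m
12–14 s: ½(0 + 7)(2) = 7 m
Net displacement = -38.5 m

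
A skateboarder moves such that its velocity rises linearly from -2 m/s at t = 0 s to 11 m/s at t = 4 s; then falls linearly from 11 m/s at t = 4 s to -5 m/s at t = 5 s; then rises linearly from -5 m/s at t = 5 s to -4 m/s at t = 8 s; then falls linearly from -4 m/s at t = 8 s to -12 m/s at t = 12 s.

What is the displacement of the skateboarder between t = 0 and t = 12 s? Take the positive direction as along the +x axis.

Displacement is the signed area under the v-t curve.
0–4 s: ½(-2 + 11)(4) = 18 m
4–5 s: ½(11 + -5)(1) = 3 m
5–8 s: ½(-5 + -4)(3) = -13.5 m
8–12 s: ½(-4 + -12)(4) = -32 m
Net displacement = -24.5 m

-24.5 m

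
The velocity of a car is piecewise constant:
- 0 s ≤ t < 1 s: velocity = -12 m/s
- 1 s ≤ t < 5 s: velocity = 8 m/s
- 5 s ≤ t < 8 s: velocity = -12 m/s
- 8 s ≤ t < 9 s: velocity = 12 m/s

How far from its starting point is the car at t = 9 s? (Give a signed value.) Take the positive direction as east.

-4 m

Displacement is the signed area under the v-t curve.
0–1 s: -12 × 1 = -12 m
1–5 s: 8 × 4 = 32 m
5–8 s: -12 × 3 = -36 m
8–9 s: 12 × 1 = 12 m
Net displacement = -4 m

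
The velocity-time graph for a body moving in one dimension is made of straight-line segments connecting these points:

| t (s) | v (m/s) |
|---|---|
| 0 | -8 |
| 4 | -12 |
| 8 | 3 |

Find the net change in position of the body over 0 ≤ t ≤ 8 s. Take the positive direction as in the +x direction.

Displacement is the signed area under the v-t curve.
0–4 s: ½(-8 + -12)(4) = -40 m
4–8 s: ½(-12 + 3)(4) = -18 m
Net displacement = -58 m

-58 m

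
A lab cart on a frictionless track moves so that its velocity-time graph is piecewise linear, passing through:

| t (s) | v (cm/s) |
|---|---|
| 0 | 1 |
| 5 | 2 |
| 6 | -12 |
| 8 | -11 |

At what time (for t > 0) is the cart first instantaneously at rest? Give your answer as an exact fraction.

t = 36/7 s

v changes sign on 5–6 s (from 2 to -12); the graph is linear there, so v = 0 at t = 5 + (-2)·(6 − 5)/(-12 − 2) = 36/7 s.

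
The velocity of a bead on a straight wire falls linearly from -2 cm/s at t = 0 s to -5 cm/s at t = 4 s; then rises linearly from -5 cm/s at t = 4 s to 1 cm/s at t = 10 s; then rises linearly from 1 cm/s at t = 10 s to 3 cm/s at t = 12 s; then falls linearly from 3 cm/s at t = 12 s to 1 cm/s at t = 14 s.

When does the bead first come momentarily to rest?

t = 9 s

v changes sign on 4–10 s (from -5 to 1); the graph is linear there, so v = 0 at t = 4 + (5)·(10 − 4)/(1 − -5) = 9 s.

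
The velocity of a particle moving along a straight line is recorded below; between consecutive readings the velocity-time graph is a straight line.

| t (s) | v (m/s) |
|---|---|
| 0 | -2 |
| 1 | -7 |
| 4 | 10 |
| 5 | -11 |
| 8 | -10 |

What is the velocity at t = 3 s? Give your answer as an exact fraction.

On 1–4 s the graph is linear from -7 to 10 m/s: v(3) = -7 + (10 − -7)·(3 − 1)/(4 − 1) = 13/3 m/s.

13/3 m/s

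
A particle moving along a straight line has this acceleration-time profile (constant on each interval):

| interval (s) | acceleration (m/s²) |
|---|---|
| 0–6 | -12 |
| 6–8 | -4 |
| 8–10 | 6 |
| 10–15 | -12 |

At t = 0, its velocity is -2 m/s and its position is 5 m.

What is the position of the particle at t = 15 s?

On each constant-a segment, Δv = aΔt and Δx = v₀Δt + ½aΔt²; chain segment to segment.
0–6 s: v starts -2 m/s; Δx = -2·6 + ½·-12·6² = -228 m; v ends -74 m/s.
6–8 s: v starts -74 m/s; Δx = -74·2 + ½·-4·2² = -156 m; v ends -82 m/s.
8–10 s: v starts -82 m/s; Δx = -82·2 + ½·6·2² = -152 m; v ends -70 m/s.
10–15 s: v starts -70 m/s; Δx = -70·5 + ½·-12·5² = -500 m; v ends -130 m/s.
x(15) = 5 + Σ Δx = -1031 m.

-1031 m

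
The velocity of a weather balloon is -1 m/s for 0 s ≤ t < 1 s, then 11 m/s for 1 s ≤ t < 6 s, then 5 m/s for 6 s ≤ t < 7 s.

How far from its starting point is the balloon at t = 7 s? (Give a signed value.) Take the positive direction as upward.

59 m

Displacement is the signed area under the v-t curve.
0–1 s: -1 × 1 = -1 m
1–6 s: 11 × 5 = 55 m
6–7 s: 5 × 1 = 5 m
Net displacement = 59 m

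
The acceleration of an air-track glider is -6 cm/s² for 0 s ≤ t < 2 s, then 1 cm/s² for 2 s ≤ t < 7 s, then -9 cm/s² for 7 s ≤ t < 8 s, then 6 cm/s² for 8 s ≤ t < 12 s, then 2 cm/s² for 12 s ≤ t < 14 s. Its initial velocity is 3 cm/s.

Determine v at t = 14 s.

15 cm/s

Δv equals the area under the a-t graph; then v = v₀ + Δv.
0–2 s: -6 × 2 = -12 cm/s
2–7 s: 1 × 5 = 5 cm/s
7–8 s: -9 × 1 = -9 cm/s
8–12 s: 6 × 4 = 24 cm/s
12–14 s: 2 × 2 = 4 cm/s
Δv = 12 cm/s, so v(14) = 3 + (12) = 15 cm/s.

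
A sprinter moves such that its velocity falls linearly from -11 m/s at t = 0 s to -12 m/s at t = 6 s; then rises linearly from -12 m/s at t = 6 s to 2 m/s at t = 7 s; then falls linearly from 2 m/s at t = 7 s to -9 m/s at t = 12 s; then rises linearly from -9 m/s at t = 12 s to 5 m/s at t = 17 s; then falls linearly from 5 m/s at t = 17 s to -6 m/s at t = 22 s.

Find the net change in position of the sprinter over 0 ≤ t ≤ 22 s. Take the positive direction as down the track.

-104 m

Net displacement equals the area under the velocity-time graph (areas below the axis count negative).
0–6 s: ½(-11 + -12)(6) = -69 m
6–7 s: ½(-12 + 2)(1) = -5 m
7–12 s: ½(2 + -9)(5) = -17.5 m
12–17 s: ½(-9 + 5)(5) = -10 m
17–22 s: ½(5 + -6)(5) = -2.5 m
Net displacement = -104 m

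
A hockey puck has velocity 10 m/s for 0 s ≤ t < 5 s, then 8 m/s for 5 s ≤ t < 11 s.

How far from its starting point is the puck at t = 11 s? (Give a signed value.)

Displacement is the signed area under the v-t curve.
0–5 s: 10 × 5 = 50 m
5–11 s: 8 × 6 = 48 m
Net displacement = 98 m

98 m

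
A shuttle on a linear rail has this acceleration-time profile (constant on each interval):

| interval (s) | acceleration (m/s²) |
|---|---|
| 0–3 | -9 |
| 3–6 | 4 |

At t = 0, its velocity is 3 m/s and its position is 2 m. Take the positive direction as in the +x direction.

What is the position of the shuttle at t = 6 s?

-83.5 m

On each constant-a segment, Δv = aΔt and Δx = v₀Δt + ½aΔt²; chain segment to segment.
0–3 s: v starts 3 m/s; Δx = 3·3 + ½·-9·3² = -31.5 m; v ends -24 m/s.
3–6 s: v starts -24 m/s; Δx = -24·3 + ½·4·3² = -54 m; v ends -12 m/s.
x(6) = 2 + Σ Δx = -83.5 m.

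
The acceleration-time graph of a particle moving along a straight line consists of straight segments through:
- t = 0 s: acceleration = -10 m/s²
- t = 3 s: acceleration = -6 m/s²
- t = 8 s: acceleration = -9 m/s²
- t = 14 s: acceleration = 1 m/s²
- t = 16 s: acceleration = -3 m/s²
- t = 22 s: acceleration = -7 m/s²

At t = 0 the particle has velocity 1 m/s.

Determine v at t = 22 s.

-116.5 m/s

Δv equals the area under the a-t graph; then v = v₀ + Δv.
0–3 s: ½(-10 + -6)(3) = -24 m/s
3–8 s: ½(-6 + -9)(5) = -37.5 m/s
8–14 s: ½(-9 + 1)(6) = -24 m/s
14–16 s: ½(1 + -3)(2) = -2 m/s
16–22 s: ½(-3 + -7)(6) = -30 m/s
Δv = -117.5 m/s, so v(22) = 1 + (-117.5) = -116.5 m/s.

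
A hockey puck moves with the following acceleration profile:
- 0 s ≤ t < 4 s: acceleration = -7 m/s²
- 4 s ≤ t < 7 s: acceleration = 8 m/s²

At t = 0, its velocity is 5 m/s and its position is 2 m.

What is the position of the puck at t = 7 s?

-67 m

On each constant-a segment, Δv = aΔt and Δx = v₀Δt + ½aΔt²; chain segment to segment.
0–4 s: v starts 5 m/s; Δx = 5·4 + ½·-7·4² = -36 m; v ends -23 m/s.
4–7 s: v starts -23 m/s; Δx = -23·3 + ½·8·3² = -33 m; v ends 1 m/s.
x(7) = 2 + Σ Δx = -67 m.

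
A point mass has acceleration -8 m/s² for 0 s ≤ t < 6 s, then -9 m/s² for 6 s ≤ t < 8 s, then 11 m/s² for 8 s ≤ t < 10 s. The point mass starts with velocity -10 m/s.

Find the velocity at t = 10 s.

Δv equals the area under the a-t graph; then v = v₀ + Δv.
0–6 s: -8 × 6 = -48 m/s
6–8 s: -9 × 2 = -18 m/s
8–10 s: 11 × 2 = 22 m/s
Δv = -44 m/s, so v(10) = -10 + (-44) = -54 m/s.

-54 m/s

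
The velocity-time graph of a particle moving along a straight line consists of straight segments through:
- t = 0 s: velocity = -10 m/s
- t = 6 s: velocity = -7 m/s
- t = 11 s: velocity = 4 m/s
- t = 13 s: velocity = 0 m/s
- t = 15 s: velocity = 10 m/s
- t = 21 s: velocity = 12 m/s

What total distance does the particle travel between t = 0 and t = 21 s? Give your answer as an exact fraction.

Distance (not displacement) is the total path length: add the absolute areas under v-t.
0–6 s: |½(-10 + -7)(6)| = 51 m
6–11 s: v = 0 at t = 101/11 s; triangle areas 245/22 + 40/11 = 325/22 m
11–13 s: |½(4 + 0)(2)| = 4 m
13–15 s: |½(0 + 10)(2)| = 10 m
15–21 s: |½(10 + 12)(6)| = 66 m
Total distance = 3207/22 m

3207/22 m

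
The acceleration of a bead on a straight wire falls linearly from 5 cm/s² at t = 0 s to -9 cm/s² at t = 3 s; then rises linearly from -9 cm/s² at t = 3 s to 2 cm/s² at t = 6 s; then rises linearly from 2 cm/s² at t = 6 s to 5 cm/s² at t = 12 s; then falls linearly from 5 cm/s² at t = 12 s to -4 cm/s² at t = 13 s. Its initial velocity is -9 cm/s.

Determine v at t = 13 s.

-4 cm/s

Δv equals the area under the a-t graph; then v = v₀ + Δv.
0–3 s: ½(5 + -9)(3) = -6 cm/s
3–6 s: ½(-9 + 2)(3) = -10.5 cm/s
6–12 s: ½(2 + 5)(6) = 21 cm/s
12–13 s: ½(5 + -4)(1) = 0.5 cm/s
Δv = 5 cm/s, so v(13) = -9 + (5) = -4 cm/s.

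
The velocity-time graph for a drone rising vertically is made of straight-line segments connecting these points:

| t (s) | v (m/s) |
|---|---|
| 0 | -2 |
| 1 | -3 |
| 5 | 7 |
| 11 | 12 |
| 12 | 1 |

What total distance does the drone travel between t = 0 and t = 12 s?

77.6 m

Distance (not displacement) is the total path length: add the absolute areas under v-t.
0–1 s: |½(-2 + -3)(1)| = 2.5 m
1–5 s: v = 0 at t = 2.2 s; triangle areas 1.8 + 9.8 = 11.6 m
5–11 s: |½(7 + 12)(6)| = 57 m
11–12 s: |½(12 + 1)(1)| = 6.5 m
Total distance = 77.6 m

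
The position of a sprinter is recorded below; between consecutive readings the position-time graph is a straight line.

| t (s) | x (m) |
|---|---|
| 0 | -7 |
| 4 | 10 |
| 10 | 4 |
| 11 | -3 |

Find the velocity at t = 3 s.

Velocity is the slope of the x-t graph on 0–4 s: (10 − -7)/(4 − 0) = 4.25 m/s.

4.25 m/s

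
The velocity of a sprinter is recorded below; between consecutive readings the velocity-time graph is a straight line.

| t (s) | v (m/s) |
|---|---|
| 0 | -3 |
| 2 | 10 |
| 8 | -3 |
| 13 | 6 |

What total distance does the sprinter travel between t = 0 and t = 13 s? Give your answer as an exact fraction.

Total distance travelled is ∫|v| dt — sum the magnitudes of each area piece.
0–2 s: v = 0 at t = 6/13 s; triangle areas 9/13 + 100/13 = 109/13 m
2–8 s: v = 0 at t = 86/13 s; triangle areas 300/13 + 27/13 = 327/13 m
8–13 s: v = 0 at t = 29/3 s; triangle areas 2.5 + 10 = 12.5 m
Total distance = 1197/26 m

1197/26 m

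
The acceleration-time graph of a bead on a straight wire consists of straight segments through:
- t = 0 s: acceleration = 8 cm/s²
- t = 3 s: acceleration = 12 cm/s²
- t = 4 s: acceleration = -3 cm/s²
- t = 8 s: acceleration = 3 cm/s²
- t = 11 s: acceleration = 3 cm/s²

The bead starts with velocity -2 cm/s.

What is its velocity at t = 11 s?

41.5 cm/s

Δv equals the area under the a-t graph; then v = v₀ + Δv.
0–3 s: ½(8 + 12)(3) = 30 cm/s
3–4 s: ½(12 + -3)(1) = 4.5 cm/s
4–8 s: ½(-3 + 3)(4) = 0 cm/s
8–11 s: 3 × 3 = 9 cm/s
Δv = 43.5 cm/s, so v(11) = -2 + (43.5) = 41.5 cm/s.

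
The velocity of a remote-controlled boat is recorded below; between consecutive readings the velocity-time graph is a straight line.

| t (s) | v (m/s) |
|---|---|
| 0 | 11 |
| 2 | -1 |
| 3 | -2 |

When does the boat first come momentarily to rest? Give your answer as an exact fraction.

t = 11/6 s

v changes sign on 0–2 s (from 11 to -1); the graph is linear there, so v = 0 at t = 0 + (-11)·(2 − 0)/(-1 − 11) = 11/6 s.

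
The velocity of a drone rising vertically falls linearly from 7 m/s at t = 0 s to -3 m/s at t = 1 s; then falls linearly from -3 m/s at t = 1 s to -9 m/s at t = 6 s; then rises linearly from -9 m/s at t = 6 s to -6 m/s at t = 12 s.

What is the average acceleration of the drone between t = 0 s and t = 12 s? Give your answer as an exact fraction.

-13/12 m/s²

Average acceleration = Δv/Δt = (-6 − 7)/(12 − 0) = -13/12 m/s².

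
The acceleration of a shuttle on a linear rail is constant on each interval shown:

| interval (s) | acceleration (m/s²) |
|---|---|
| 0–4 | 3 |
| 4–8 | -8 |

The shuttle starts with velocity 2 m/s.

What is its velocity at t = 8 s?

-18 m/s

Δv equals the area under the a-t graph; then v = v₀ + Δv.
0–4 s: 3 × 4 = 12 m/s
4–8 s: -8 × 4 = -32 m/s
Δv = -20 m/s, so v(8) = 2 + (-20) = -18 m/s.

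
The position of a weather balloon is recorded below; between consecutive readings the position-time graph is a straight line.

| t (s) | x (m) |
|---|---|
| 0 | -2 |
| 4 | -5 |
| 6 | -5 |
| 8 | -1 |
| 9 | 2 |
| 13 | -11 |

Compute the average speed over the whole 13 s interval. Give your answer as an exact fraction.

Average speed = (total path length)/(elapsed time); on a piecewise-linear x-t graph the path length is Σ|Δx|.
0–4 s: |Δx| = |-5 − -2| = 3 m
4–6 s: |Δx| = |-5 − -5| = 0 m
6–8 s: |Δx| = |-1 − -5| = 4 m
8–9 s: |Δx| = |2 − -1| = 3 m
9–13 s: |Δx| = |-11 − 2| = 13 m
Total path = 23 m; average speed = 23/13 = 23/13 m/s.

23/13 m/s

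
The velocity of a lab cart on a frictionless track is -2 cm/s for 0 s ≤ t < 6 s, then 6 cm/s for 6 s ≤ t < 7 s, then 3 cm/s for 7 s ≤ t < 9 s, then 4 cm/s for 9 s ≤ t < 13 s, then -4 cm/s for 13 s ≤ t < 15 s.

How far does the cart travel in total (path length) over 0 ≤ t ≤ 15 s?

48 cm

Total distance travelled is ∫|v| dt — sum the magnitudes of each area piece.
0–6 s: |-2| × 6 = 12 cm
6–7 s: |6| × 1 = 6 cm
7–9 s: |3| × 2 = 6 cm
9–13 s: |4| × 4 = 16 cm
13–15 s: |-4| × 2 = 8 cm
Total distance = 48 cm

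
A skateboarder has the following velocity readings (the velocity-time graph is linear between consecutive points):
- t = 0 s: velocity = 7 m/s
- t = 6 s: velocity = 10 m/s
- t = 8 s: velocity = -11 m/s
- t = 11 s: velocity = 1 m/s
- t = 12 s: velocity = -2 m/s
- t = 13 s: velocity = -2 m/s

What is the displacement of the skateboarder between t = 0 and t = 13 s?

32.5 m

Net displacement equals the area under the velocity-time graph (areas below the axis count negative).
0–6 s: ½(7 + 10)(6) = 51 m
6–8 s: ½(10 + -11)(2) = -1 m
8–11 s: ½(-11 + 1)(3) = -15 m
11–12 s: ½(1 + -2)(1) = -0.5 m
12–13 s: -2 × 1 = -2 m
Net displacement = 32.5 m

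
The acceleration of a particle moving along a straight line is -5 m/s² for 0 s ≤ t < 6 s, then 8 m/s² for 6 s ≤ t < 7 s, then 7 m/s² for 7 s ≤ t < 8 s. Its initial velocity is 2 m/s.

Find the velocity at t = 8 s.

-13 m/s

Δv equals the area under the a-t graph; then v = v₀ + Δv.
0–6 s: -5 × 6 = -30 m/s
6–7 s: 8 × 1 = 8 m/s
7–8 s: 7 × 1 = 7 m/s
Δv = -15 m/s, so v(8) = 2 + (-15) = -13 m/s.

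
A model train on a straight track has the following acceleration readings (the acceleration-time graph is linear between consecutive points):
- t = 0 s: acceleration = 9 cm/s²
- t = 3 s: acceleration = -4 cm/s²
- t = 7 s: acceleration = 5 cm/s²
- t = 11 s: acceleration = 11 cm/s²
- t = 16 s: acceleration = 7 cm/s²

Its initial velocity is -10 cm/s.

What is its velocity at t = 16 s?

76.5 cm/s

Δv equals the area under the a-t graph; then v = v₀ + Δv.
0–3 s: ½(9 + -4)(3) = 7.5 cm/s
3–7 s: ½(-4 + 5)(4) = 2 cm/s
7–11 s: ½(5 + 11)(4) = 32 cm/s
11–16 s: ½(11 + 7)(5) = 45 cm/s
Δv = 86.5 cm/s, so v(16) = -10 + (86.5) = 76.5 cm/s.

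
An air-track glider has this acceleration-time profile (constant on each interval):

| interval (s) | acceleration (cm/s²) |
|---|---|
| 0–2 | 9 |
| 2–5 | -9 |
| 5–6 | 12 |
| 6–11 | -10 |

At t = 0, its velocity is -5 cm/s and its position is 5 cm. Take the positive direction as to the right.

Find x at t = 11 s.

-131.5 cm

On each constant-a segment, Δv = aΔt and Δx = v₀Δt + ½aΔt²; chain segment to segment.
0–2 s: v starts -5 cm/s; Δx = -5·2 + ½·9·2² = 8 cm; v ends 13 cm/s.
2–5 s: v starts 13 cm/s; Δx = 13·3 + ½·-9·3² = -1.5 cm; v ends -14 cm/s.
5–6 s: v starts -14 cm/s; Δx = -14·1 + ½·12·1² = -8 cm; v ends -2 cm/s.
6–11 s: v starts -2 cm/s; Δx = -2·5 + ½·-10·5² = -135 cm; v ends -52 cm/s.
x(11) = 5 + Σ Δx = -131.5 cm.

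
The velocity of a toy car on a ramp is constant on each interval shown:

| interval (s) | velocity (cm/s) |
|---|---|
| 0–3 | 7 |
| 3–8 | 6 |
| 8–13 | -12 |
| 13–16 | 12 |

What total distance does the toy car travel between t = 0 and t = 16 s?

147 cm

Total distance travelled is ∫|v| dt — sum the magnitudes of each area piece.
0–3 s: |7| × 3 = 21 cm
3–8 s: |6| × 5 = 30 cm
8–13 s: |-12| × 5 = 60 cm
13–16 s: |12| × 3 = 36 cm
Total distance = 147 cm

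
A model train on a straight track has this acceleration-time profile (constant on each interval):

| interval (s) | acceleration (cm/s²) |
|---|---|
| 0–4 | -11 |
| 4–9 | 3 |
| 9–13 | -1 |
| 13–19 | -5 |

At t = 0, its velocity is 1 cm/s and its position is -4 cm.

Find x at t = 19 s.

On each constant-a segment, Δv = aΔt and Δx = v₀Δt + ½aΔt²; chain segment to segment.
0–4 s: v starts 1 cm/s; Δx = 1·4 + ½·-11·4² = -84 cm; v ends -43 cm/s.
4–9 s: v starts -43 cm/s; Δx = -43·5 + ½·3·5² = -177.5 cm; v ends -28 cm/s.
9–13 s: v starts -28 cm/s; Δx = -28·4 + ½·-1·4² = -120 cm; v ends -32 cm/s.
13–19 s: v starts -32 cm/s; Δx = -32·6 + ½·-5·6² = -282 cm; v ends -62 cm/s.
x(19) = -4 + Σ Δx = -667.5 cm.

-667.5 cm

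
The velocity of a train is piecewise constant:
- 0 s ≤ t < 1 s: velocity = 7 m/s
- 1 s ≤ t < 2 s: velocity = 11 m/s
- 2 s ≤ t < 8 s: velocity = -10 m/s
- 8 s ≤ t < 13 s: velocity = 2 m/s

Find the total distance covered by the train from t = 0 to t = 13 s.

Total distance travelled is ∫|v| dt — sum the magnitudes of each area piece.
0–1 s: |7| × 1 = 7 m
1–2 s: |11| × 1 = 11 m
2–8 s: |-10| × 6 = 60 m
8–13 s: |2| × 5 = 10 m
Total distance = 88 m

88 m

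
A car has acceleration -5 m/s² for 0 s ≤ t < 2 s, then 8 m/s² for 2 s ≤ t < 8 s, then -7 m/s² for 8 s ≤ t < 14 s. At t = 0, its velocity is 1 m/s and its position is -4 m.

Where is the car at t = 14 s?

On each constant-a segment, Δv = aΔt and Δx = v₀Δt + ½aΔt²; chain segment to segment.
0–2 s: v starts 1 m/s; Δx = 1·2 + ½·-5·2² = -8 m; v ends -9 m/s.
2–8 s: v starts -9 m/s; Δx = -9·6 + ½·8·6² = 90 m; v ends 39 m/s.
8–14 s: v starts 39 m/s; Δx = 39·6 + ½·-7·6² = 108 m; v ends -3 m/s.
x(14) = -4 + Σ Δx = 186 m.

186 m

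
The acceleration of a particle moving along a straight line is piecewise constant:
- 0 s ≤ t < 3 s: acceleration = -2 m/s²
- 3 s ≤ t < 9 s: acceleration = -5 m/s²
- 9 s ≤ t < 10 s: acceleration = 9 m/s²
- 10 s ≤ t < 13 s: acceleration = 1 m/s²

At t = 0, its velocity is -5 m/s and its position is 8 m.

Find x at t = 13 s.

-300 m

On each constant-a segment, Δv = aΔt and Δx = v₀Δt + ½aΔt²; chain segment to segment.
0–3 s: v starts -5 m/s; Δx = -5·3 + ½·-2·3² = -24 m; v ends -11 m/s.
3–9 s: v starts -11 m/s; Δx = -11·6 + ½·-5·6² = -156 m; v ends -41 m/s.
9–10 s: v starts -41 m/s; Δx = -41·1 + ½·9·1² = -36.5 m; v ends -32 m/s.
10–13 s: v starts -32 m/s; Δx = -32·3 + ½·1·3² = -91.5 m; v ends -29 m/s.
x(13) = 8 + Σ Δx = -300 m.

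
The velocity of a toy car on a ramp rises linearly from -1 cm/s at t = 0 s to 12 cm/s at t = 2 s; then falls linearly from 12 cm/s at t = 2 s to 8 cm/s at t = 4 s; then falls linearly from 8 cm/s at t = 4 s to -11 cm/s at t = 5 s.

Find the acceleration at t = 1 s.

Acceleration is the slope of the v-t graph on 0–2 s: (12 − -1)/(2 − 0) = 6.5 cm/s².

6.5 cm/s²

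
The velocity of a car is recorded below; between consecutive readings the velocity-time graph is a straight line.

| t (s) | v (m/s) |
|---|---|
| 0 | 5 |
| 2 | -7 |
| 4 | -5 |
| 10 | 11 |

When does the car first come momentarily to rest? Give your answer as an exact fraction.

t = 5/6 s

v changes sign on 0–2 s (from 5 to -7); the graph is linear there, so v = 0 at t = 0 + (-5)·(2 − 0)/(-7 − 5) = 5/6 s.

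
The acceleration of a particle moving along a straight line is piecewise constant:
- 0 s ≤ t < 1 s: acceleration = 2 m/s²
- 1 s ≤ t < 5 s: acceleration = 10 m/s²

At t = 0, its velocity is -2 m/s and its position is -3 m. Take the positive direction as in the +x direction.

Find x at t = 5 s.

On each constant-a segment, Δv = aΔt and Δx = v₀Δt + ½aΔt²; chain segment to segment.
0–1 s: v starts -2 m/s; Δx = -2·1 + ½·2·1² = -1 m; v ends 0 m/s.
1–5 s: v starts 0 m/s; Δx = 0·4 + ½·10·4² = 80 m; v ends 40 m/s.
x(5) = -3 + Σ Δx = 76 m.

76 m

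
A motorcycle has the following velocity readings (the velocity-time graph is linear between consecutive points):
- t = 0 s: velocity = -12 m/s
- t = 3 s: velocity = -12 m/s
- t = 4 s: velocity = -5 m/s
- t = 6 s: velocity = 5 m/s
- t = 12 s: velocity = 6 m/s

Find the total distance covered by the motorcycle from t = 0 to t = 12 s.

82.5 m

Distance (not displacement) is the total path length: add the absolute areas under v-t.
0–3 s: |-12| × 3 = 36 m
3–4 s: |½(-12 + -5)(1)| = 8.5 m
4–6 s: v = 0 at t = 5 s; triangle areas 2.5 + 2.5 = 5 m
6–12 s: |½(5 + 6)(6)| = 33 m
Total distance = 82.5 m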